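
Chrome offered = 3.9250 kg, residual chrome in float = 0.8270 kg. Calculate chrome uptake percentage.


Formula: Uptake = (offered - residual) / offered * 100
Substituting: Uptake = (3.9250 - 0.8270) / 3.9250 * 100
Result: 78.9299 %


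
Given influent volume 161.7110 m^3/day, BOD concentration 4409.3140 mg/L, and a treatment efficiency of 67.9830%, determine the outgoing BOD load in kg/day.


Load_in = volume * conc / 1000 = 161.7110 * 4409.3140 / 1000 = 713.0346 kg/day
Removed = Load_in * eff / 100 = 713.0346 * 67.9830 / 100 = 484.7423 kg/day
Load_out = Load_in - Removed = 713.0346 - 484.7423 = 228.2923 kg/day


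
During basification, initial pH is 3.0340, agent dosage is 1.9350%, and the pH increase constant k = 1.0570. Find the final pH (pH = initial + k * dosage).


Formula: pH_final = pH_initial + k * base_pct
Substituting: pH_final = 3.0340 + 1.0570 * 1.9350
Result: 5.0793


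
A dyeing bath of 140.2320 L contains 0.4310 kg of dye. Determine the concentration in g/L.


Formula: Conc = dye_mass(kg) / volume(L) * 1000
Substituting: Conc = 0.4310 / 140.2320 * 1000
Result: 3.0735 g/L


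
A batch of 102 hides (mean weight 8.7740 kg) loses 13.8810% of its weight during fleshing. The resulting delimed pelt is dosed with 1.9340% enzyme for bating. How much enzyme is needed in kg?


Total_raw = N * avg_wt = 102 * 8.7740 = 894.9480 kg
Substrate = Total_raw * (1 - loss/100) = 894.9480 * (1 - 13.8810/100) = 770.7203 kg
Enzyme = Substrate * pct / 100 = 770.7203 * 1.9340 / 100 = 14.9057 kg


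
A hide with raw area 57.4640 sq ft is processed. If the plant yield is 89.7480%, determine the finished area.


Formula: finished = raw * yield / 100
Substituting: finished = 57.4640 * 89.7480 / 100
Result: 51.5728 sq ft


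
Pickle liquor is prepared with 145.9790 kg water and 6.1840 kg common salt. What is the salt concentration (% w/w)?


Formula: Conc = salt / (water + salt) * 100
Substituting: Conc = 6.1840 / (145.9790 + 6.1840) * 100
Result: 4.0641 %


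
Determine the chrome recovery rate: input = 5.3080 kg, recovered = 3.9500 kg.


Formula: Recovery = recovered / input * 100
Substituting: Recovery = 3.9500 / 5.3080 * 100
Result: 74.4160 %


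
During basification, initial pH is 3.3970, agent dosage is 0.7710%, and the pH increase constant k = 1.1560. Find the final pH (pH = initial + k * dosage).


Formula: pH_final = pH_initial + k * base_pct
Substituting: pH_final = 3.3970 + 1.1560 * 0.7710
Result: 4.2883


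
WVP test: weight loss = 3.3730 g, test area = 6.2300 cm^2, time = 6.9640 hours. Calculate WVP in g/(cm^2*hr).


Formula: WVP = loss / (area * time)
Substituting: WVP = 3.3730 / (6.2300 * 6.9640)
Result: 0.0777445 g/(cm^2*hr)


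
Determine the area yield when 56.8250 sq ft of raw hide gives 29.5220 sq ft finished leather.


Formula: Yield = finished / raw * 100
Substituting: Yield = 29.5220 / 56.8250 * 100
Result: 51.9525 %


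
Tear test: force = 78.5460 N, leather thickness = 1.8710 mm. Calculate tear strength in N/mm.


Formula: Tear strength = force / thickness
Substituting: Tear strength = 78.5460 / 1.8710
Result: 41.9808 N/mm


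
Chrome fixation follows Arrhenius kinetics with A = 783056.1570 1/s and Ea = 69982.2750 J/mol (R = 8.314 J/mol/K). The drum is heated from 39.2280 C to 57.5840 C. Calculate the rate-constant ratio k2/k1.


T1 = 39.2280 + 273.15 = 312.3780 K; T2 = 57.5840 + 273.15 = 330.7340 K
k1 = A * exp(-Ea/(R*T1)) = 783056.1570 * exp(-69982.2750/(8.314*312.3780)) = 1.5531e-06 1/s
k2 = A * exp(-Ea/(R*T2)) = 783056.1570 * exp(-69982.2750/(8.314*330.7340)) = 6.9296e-06 1/s
k2/k1 = 6.9296e-06 / 1.5531e-06 = 4.4617


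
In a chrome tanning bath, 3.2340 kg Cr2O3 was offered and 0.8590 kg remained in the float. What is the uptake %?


Formula: Uptake = (offered - residual) / offered * 100
Substituting: Uptake = (3.2340 - 0.8590) / 3.2340 * 100
Result: 73.4385 %


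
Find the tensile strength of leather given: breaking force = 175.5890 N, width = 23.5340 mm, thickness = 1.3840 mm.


Formula: TS = force / (width * thickness)
Substituting: TS = 175.5890 / (23.5340 * 1.3840)
Result: 5.3910 N/mm^2


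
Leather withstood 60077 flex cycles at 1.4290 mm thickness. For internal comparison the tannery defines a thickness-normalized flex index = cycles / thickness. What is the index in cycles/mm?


Formula: Index = cycles / thickness
Substituting: Index = 60077 / 1.4290
Result: 42041.2876 cycles/mm


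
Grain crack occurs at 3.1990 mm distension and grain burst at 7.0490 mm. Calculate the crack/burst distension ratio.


Formula: Ratio = crack / burst
Substituting: Ratio = 3.1990 / 7.0490
Result: 0.4538


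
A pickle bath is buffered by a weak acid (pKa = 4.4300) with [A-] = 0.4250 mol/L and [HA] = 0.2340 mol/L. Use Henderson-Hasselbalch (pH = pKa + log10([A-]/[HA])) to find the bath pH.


ratio = [A-] / [HA] = 0.4250 / 0.2340 = 1.8162
log10(ratio) = 0.2592
pH = pKa + log10(ratio) = 4.4300 + 0.2592 = 4.6892


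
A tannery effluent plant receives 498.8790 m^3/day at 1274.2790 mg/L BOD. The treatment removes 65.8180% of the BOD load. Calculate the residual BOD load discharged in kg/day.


Load_in = volume * conc / 1000 = 498.8790 * 1274.2790 / 1000 = 635.7110 kg/day
Removed = Load_in * eff / 100 = 635.7110 * 65.8180 / 100 = 418.4123 kg/day
Load_out = Load_in - Removed = 635.7110 - 418.4123 = 217.2987 kg/day


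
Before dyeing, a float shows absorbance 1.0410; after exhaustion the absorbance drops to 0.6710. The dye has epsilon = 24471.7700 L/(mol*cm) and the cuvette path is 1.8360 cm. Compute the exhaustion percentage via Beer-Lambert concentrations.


c_initial = A_i / (epsilon * l) = 1.0410 / (24471.7700 * 1.8360) = 2.3169e-05 mol/L
c_final = A_f / (epsilon * l) = 0.6710 / (24471.7700 * 1.8360) = 1.4934e-05 mol/L
Exhaustion = (c_initial - c_final) / c_initial * 100 = (2.3169e-05 - 1.4934e-05) / 2.3169e-05 * 100 = 35.5427 %


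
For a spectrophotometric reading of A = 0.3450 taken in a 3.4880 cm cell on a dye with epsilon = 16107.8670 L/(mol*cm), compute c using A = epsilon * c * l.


Formula: c = A / (epsilon * l)
Substituting: c = 0.3450 / (16107.8670 * 3.4880)
Result: 6.1405e-06 mol/L


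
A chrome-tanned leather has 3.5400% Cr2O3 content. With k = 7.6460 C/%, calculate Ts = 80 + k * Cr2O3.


Formula: Ts = 80 + k * Cr2O3
Substituting: Ts = 80 + 7.6460 * 3.5400
Result: 107.0668 C


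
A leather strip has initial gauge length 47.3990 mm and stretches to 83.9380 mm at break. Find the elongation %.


Formula: Elongation = (Lf - L0) / L0 * 100
Substituting: Elongation = (83.9380 - 47.3990) / 47.3990 * 100
Result: 77.0881 %


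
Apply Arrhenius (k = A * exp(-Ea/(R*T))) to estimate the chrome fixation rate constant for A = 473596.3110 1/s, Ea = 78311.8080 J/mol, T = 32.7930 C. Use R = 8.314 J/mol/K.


T_K = T_C + 273.15 = 32.7930 + 273.15 = 305.9430 K
exponent = -Ea / (R * T_K) = -78311.8080 / (8.314 * 305.9430) = -30.7877
k = A * exp(exponent) = 473596.3110 * exp(-30.7877) = 2.0160e-08 1/s


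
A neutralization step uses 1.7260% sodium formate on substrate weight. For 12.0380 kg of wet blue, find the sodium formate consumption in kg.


Formula: Neutralizer = substrate * pct / 100
Substituting: Neutralizer = 12.0380 * 1.7260 / 100
Result: 0.2078 kg


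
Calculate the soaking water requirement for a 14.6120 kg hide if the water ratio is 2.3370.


Formula: Water = hide_weight * ratio
Substituting: Water = 14.6120 * 2.3370
Result: 34.1482 kg


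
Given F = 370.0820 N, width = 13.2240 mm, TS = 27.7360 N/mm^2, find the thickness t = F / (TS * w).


Formula: t = F / (TS * w)
Substituting: t = 370.0820 / (27.7360 * 13.2240)
Result: 1.0090 mm


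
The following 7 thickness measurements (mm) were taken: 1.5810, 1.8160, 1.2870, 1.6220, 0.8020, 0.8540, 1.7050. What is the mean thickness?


Formula: Average = sum / n
Substituting: Average = 9.6670 / 7
Result: 1.3810 mm


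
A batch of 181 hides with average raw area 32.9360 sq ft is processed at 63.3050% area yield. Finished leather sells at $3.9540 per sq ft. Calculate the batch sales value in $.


Raw_total = N * avg_area = 181 * 32.9360 = 5961.4160 sq ft
Finished = Raw_total * yield / 100 = 5961.4160 * 63.3050 / 100 = 3773.8744 sq ft
Value = Finished * price = 3773.8744 * 3.9540 = 14921.8994 $


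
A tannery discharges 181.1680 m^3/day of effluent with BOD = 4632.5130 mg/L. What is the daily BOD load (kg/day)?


Formula: BOD_load = volume * conc / 1000
Substituting: BOD_load = 181.1680 * 4632.5130 / 1000
Result: 839.2631 kg/day


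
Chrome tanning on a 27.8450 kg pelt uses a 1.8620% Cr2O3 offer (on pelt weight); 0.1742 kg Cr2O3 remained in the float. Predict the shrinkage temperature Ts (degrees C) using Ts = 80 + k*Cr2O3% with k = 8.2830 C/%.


Offered = pelt * offer_pct / 100 = 27.8450 * 1.8620 / 100 = 0.5185 kg
Uptake = offered - residual = 0.5185 - 0.1742 = 0.3443 kg
Cr2O3% on pelt = uptake / pelt * 100 = 0.3443 / 27.8450 * 100 = 1.2364 %
Ts = 80 + k * Cr2O3% = 80 + 8.2830 * 1.2364 = 90.2411 C


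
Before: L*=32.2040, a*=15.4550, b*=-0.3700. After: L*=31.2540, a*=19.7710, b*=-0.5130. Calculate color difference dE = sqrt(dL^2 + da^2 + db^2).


dL = -0.9500, da = 4.3160, db = -0.1430
dE = sqrt((-0.9500)^2 + 4.3160^2 + (-0.1430)^2) = 4.4216


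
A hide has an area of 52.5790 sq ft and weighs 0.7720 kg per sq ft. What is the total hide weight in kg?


Formula: Weight = area * weight_per_sqft
Substituting: Weight = 52.5790 * 0.7720
Result: 40.5910 kg


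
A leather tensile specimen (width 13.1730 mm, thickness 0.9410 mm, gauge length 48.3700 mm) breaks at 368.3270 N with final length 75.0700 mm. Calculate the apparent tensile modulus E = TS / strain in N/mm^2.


TS = F / (w * t) = 368.3270 / (13.1730 * 0.9410) = 29.7139 N/mm^2
strain = (Lf - L0) / L0 = (75.0700 - 48.3700) / 48.3700 = 0.5520
E = TS / strain = 29.7139 / 0.5520 = 53.8300 N/mm^2


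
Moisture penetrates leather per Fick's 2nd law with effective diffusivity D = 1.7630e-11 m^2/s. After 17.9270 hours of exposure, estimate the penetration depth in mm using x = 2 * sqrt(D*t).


t = 17.9270 hr * 3600 = 64537.2000 s
D * t = 1.7630e-11 * 64537.2000 = 1.1378e-06
x = 2 * sqrt(D*t) = 2 * sqrt(1.1378e-06) = 0.00213335 m = 2.1333 mm


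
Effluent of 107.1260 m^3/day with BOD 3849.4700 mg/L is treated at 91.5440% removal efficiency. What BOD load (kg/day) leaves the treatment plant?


Load_in = volume * conc / 1000 = 107.1260 * 3849.4700 / 1000 = 412.3783 kg/day
Removed = Load_in * eff / 100 = 412.3783 * 91.5440 / 100 = 377.5076 kg/day
Load_out = Load_in - Removed = 412.3783 - 377.5076 = 34.8707 kg/day


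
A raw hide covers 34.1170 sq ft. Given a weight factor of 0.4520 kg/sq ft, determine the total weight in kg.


Formula: Weight = area * weight_per_sqft
Substituting: Weight = 34.1170 * 0.4520
Result: 15.4209 kg


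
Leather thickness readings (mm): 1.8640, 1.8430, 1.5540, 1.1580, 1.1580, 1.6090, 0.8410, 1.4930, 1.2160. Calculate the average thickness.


Formula: Average = sum / n
Substituting: Average = 12.7360 / 9
Result: 1.4151 mm


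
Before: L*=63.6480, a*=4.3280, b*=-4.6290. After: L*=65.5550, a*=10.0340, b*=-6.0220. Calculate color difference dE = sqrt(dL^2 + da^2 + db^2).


dL = 1.9070, da = 5.7060, db = -1.3930
dE = sqrt(1.9070^2 + 5.7060^2 + (-1.3930)^2) = 6.1754


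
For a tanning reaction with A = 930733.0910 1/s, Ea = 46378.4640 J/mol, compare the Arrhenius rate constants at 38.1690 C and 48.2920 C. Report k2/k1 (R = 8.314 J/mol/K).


T1 = 38.1690 + 273.15 = 311.3190 K; T2 = 48.2920 + 273.15 = 321.4420 K
k1 = A * exp(-Ea/(R*T1)) = 930733.0910 * exp(-46378.4640/(8.314*311.3190)) = 0.0153793 1/s
k2 = A * exp(-Ea/(R*T2)) = 930733.0910 * exp(-46378.4640/(8.314*321.4420)) = 0.02704 1/s
k2/k1 = 0.02704 / 0.0153793 = 1.7582


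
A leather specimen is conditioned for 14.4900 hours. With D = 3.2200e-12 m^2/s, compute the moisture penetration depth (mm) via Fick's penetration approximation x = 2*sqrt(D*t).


t = 14.4900 hr * 3600 = 52164.0000 s
D * t = 3.2200e-12 * 52164.0000 = 1.6797e-07
x = 2 * sqrt(D*t) = 2 * sqrt(1.6797e-07) = 8.1968e-04 m = 0.8197 mm


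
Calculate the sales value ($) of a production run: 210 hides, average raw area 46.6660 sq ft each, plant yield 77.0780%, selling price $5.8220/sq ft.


Raw_total = N * avg_area = 210 * 46.6660 = 9799.8600 sq ft
Finished = Raw_total * yield / 100 = 9799.8600 * 77.0780 / 100 = 7553.5361 sq ft
Value = Finished * price = 7553.5361 * 5.8220 = 43976.6871 $


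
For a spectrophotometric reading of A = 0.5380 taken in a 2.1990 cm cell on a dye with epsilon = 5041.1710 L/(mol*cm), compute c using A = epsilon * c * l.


Formula: c = A / (epsilon * l)
Substituting: c = 0.5380 / (5041.1710 * 2.1990)
Result: 4.8532e-05 mol/L


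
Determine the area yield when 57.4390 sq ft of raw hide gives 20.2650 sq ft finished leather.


Formula: Yield = finished / raw * 100
Substituting: Yield = 20.2650 / 57.4390 * 100
Result: 35.2809 %


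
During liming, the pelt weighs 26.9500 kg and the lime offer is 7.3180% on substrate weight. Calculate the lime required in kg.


Formula: Lime = substrate * pct / 100
Substituting: Lime = 26.9500 * 7.3180 / 100
Result: 1.9722 kg


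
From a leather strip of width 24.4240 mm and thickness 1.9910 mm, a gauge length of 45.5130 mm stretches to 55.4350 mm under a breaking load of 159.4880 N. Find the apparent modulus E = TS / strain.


TS = F / (w * t) = 159.4880 / (24.4240 * 1.9910) = 3.2797 N/mm^2
strain = (Lf - L0) / L0 = (55.4350 - 45.5130) / 45.5130 = 0.2180
E = TS / strain = 3.2797 / 0.2180 = 15.0444 N/mm^2


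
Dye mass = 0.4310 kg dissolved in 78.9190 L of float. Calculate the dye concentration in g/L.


Formula: Conc = dye_mass(kg) / volume(L) * 1000
Substituting: Conc = 0.4310 / 78.9190 * 1000
Result: 5.4613 g/L


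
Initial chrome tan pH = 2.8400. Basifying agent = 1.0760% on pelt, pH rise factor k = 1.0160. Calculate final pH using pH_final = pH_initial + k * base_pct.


Formula: pH_final = pH_initial + k * base_pct
Substituting: pH_final = 2.8400 + 1.0160 * 1.0760
Result: 3.9332


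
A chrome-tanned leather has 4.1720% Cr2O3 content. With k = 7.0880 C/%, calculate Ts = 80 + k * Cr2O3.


Formula: Ts = 80 + k * Cr2O3
Substituting: Ts = 80 + 7.0880 * 4.1720
Result: 109.5711 C


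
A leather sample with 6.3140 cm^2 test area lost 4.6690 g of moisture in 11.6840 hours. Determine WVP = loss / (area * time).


Formula: WVP = loss / (area * time)
Substituting: WVP = 4.6690 / (6.3140 * 11.6840)
Result: 0.0632889 g/(cm^2*hr)


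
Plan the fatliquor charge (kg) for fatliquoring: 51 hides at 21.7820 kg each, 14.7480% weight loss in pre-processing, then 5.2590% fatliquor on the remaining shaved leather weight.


Total_raw = N * avg_wt = 51 * 21.7820 = 1110.8820 kg
Substrate = Total_raw * (1 - loss/100) = 1110.8820 * (1 - 14.7480/100) = 947.0491 kg
Fat = Substrate * pct / 100 = 947.0491 * 5.2590 / 100 = 49.8053 kg


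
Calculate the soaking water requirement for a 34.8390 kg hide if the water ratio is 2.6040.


Formula: Water = hide_weight * ratio
Substituting: Water = 34.8390 * 2.6040
Result: 90.7208 kg


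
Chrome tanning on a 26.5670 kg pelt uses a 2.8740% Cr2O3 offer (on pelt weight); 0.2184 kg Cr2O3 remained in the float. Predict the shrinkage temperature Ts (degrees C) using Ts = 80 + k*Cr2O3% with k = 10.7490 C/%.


Offered = pelt * offer_pct / 100 = 26.5670 * 2.8740 / 100 = 0.7635 kg
Uptake = offered - residual = 0.7635 - 0.2184 = 0.5451 kg
Cr2O3% on pelt = uptake / pelt * 100 = 0.5451 / 26.5670 * 100 = 2.0519 %
Ts = 80 + k * Cr2O3% = 80 + 10.7490 * 2.0519 = 102.0562 C


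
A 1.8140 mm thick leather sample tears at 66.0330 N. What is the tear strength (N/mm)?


Formula: Tear strength = force / thickness
Substituting: Tear strength = 66.0330 / 1.8140
Result: 36.4019 N/mm


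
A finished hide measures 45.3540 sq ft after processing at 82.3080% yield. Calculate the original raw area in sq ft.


Formula: raw = finished * 100 / yield
Substituting: raw = 45.3540 * 100 / 82.3080
Result: 55.1028 sq ft


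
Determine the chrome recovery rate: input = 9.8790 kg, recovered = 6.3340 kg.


Formula: Recovery = recovered / input * 100
Substituting: Recovery = 6.3340 / 9.8790 * 100
Result: 64.1158 %


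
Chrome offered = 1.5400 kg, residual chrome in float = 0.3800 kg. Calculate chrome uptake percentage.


Formula: Uptake = (offered - residual) / offered * 100
Substituting: Uptake = (1.5400 - 0.3800) / 1.5400 * 100
Result: 75.3247 %


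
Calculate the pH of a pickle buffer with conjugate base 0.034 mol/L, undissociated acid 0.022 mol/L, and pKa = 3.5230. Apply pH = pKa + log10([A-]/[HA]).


ratio = [A-] / [HA] = 0.034 / 0.022 = 1.5455
log10(ratio) = 0.1891
pH = pKa + log10(ratio) = 3.5230 + 0.1891 = 3.7121


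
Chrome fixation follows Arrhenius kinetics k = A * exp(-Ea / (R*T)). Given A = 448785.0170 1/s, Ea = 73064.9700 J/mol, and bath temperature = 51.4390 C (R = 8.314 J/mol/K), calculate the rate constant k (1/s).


T_K = T_C + 273.15 = 51.4390 + 273.15 = 324.5890 K
exponent = -Ea / (R * T_K) = -73064.9700 / (8.314 * 324.5890) = -27.0748
k = A * exp(exponent) = 448785.0170 * exp(-27.0748) = 7.8271e-07 1/s


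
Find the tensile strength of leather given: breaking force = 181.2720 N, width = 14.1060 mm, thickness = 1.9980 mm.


Formula: TS = force / (width * thickness)
Substituting: TS = 181.2720 / (14.1060 * 1.9980)
Result: 6.4318 N/mm^2


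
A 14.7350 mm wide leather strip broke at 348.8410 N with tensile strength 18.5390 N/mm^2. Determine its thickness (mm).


Formula: t = F / (TS * w)
Substituting: t = 348.8410 / (18.5390 * 14.7350)
Result: 1.2770 mm


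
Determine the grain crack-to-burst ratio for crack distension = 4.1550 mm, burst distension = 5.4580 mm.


Formula: Ratio = crack / burst
Substituting: Ratio = 4.1550 / 5.4580
Result: 0.7613


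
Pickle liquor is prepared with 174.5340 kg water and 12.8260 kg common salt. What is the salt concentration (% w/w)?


Formula: Conc = salt / (water + salt) * 100
Substituting: Conc = 12.8260 / (174.5340 + 12.8260) * 100
Result: 6.8456 %


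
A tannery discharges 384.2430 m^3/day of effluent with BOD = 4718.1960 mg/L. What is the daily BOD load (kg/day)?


Formula: BOD_load = volume * conc / 1000
Substituting: BOD_load = 384.2430 * 4718.1960 / 1000
Result: 1812.9338 kg/day


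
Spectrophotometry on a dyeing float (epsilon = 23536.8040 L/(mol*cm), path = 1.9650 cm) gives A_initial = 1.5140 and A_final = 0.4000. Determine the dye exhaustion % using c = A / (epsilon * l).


c_initial = A_i / (epsilon * l) = 1.5140 / (23536.8040 * 1.9650) = 3.2735e-05 mol/L
c_final = A_f / (epsilon * l) = 0.4000 / (23536.8040 * 1.9650) = 8.6487e-06 mol/L
Exhaustion = (c_initial - c_final) / c_initial * 100 = (3.2735e-05 - 8.6487e-06) / 3.2735e-05 * 100 = 73.5799 %


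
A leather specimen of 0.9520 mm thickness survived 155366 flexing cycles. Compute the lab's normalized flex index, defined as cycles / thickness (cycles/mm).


Formula: Index = cycles / thickness
Substituting: Index = 155366 / 0.9520
Result: 163199.5798 cycles/mm


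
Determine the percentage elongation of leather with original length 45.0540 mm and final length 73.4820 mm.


Formula: Elongation = (Lf - L0) / L0 * 100
Substituting: Elongation = (73.4820 - 45.0540) / 45.0540 * 100
Result: 63.0976 %


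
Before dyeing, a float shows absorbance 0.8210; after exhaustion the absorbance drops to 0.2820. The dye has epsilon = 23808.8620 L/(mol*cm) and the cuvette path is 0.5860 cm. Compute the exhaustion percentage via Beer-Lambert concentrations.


c_initial = A_i / (epsilon * l) = 0.8210 / (23808.8620 * 0.5860) = 5.8845e-05 mol/L
c_final = A_f / (epsilon * l) = 0.2820 / (23808.8620 * 0.5860) = 2.0212e-05 mol/L
Exhaustion = (c_initial - c_final) / c_initial * 100 = (5.8845e-05 - 2.0212e-05) / 5.8845e-05 * 100 = 65.6516 %


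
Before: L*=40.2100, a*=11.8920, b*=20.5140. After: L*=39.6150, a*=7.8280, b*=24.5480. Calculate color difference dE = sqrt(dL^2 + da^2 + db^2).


dL = -0.5950, da = -4.0640, db = 4.0340
dE = sqrt((-0.5950)^2 + (-4.0640)^2 + 4.0340^2) = 5.7570


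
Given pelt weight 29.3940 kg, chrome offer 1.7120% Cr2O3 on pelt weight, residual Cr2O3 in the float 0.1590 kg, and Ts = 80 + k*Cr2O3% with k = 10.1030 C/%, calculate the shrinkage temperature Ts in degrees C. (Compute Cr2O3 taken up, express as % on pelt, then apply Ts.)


Offered = pelt * offer_pct / 100 = 29.3940 * 1.7120 / 100 = 0.5032 kg
Uptake = offered - residual = 0.5032 - 0.1590 = 0.3442 kg
Cr2O3% on pelt = uptake / pelt * 100 = 0.3442 / 29.3940 * 100 = 1.1711 %
Ts = 80 + k * Cr2O3% = 80 + 10.1030 * 1.1711 = 91.8314 C


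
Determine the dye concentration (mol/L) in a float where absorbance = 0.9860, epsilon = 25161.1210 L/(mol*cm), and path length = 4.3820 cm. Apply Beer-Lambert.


Formula: c = A / (epsilon * l)
Substituting: c = 0.9860 / (25161.1210 * 4.3820)
Result: 8.9428e-06 mol/L


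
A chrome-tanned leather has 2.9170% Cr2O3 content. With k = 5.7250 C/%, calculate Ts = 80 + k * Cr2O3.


Formula: Ts = 80 + k * Cr2O3
Substituting: Ts = 80 + 5.7250 * 2.9170
Result: 96.6998 C


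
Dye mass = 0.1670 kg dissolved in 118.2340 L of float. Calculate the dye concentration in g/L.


Formula: Conc = dye_mass(kg) / volume(L) * 1000
Substituting: Conc = 0.1670 / 118.2340 * 1000
Result: 1.4125 g/L


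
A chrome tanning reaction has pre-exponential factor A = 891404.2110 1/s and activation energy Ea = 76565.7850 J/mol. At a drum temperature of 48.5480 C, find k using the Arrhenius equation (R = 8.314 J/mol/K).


T_K = T_C + 273.15 = 48.5480 + 273.15 = 321.6980 K
exponent = -Ea / (R * T_K) = -76565.7850 / (8.314 * 321.6980) = -28.6270
k = A * exp(exponent) = 891404.2110 * exp(-28.6270) = 3.2924e-07 1/s


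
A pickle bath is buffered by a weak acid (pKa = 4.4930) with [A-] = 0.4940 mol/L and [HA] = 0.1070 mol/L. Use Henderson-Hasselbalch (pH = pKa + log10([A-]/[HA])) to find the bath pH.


ratio = [A-] / [HA] = 0.4940 / 0.1070 = 4.6168
log10(ratio) = 0.6643
pH = pKa + log10(ratio) = 4.4930 + 0.6643 = 5.1573


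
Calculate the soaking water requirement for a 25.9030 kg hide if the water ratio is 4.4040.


Formula: Water = hide_weight * ratio
Substituting: Water = 25.9030 * 4.4040
Result: 114.0768 kg


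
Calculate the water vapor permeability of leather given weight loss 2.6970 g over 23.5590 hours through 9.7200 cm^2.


Formula: WVP = loss / (area * time)
Substituting: WVP = 2.6970 / (9.7200 * 23.5590)
Result: 0.0117776 g/(cm^2*hr)


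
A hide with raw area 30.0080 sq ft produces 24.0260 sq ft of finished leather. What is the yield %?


Formula: Yield = finished / raw * 100
Substituting: Yield = 24.0260 / 30.0080 * 100
Result: 80.0653 %


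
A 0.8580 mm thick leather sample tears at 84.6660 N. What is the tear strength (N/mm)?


Formula: Tear strength = force / thickness
Substituting: Tear strength = 84.6660 / 0.8580
Result: 98.6783 N/mm


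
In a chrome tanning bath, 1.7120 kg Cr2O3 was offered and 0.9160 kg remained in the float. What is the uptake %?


Formula: Uptake = (offered - residual) / offered * 100
Substituting: Uptake = (1.7120 - 0.9160) / 1.7120 * 100
Result: 46.4953 %


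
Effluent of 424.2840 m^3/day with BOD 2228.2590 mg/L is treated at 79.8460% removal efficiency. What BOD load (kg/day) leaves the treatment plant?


Load_in = volume * conc / 1000 = 424.2840 * 2228.2590 / 1000 = 945.4146 kg/day
Removed = Load_in * eff / 100 = 945.4146 * 79.8460 / 100 = 754.8758 kg/day
Load_out = Load_in - Removed = 945.4146 - 754.8758 = 190.5389 kg/day


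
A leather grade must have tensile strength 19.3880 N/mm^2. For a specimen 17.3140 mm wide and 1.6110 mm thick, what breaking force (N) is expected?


Formula: F = TS * w * t
Substituting: F = 19.3880 * 17.3140 * 1.6110
Result: 540.7867 N


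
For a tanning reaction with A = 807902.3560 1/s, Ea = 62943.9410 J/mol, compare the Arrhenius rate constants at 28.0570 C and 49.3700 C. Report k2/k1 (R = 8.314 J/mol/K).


T1 = 28.0570 + 273.15 = 301.2070 K; T2 = 49.3700 + 273.15 = 322.5200 K
k1 = A * exp(-Ea/(R*T1)) = 807902.3560 * exp(-62943.9410/(8.314*301.2070)) = 9.8032e-06 1/s
k2 = A * exp(-Ea/(R*T2)) = 807902.3560 * exp(-62943.9410/(8.314*322.5200)) = 5.1609e-05 1/s
k2/k1 = 5.1609e-05 / 9.8032e-06 = 5.2645


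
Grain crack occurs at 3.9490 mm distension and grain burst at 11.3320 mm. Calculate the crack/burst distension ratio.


Formula: Ratio = crack / burst
Substituting: Ratio = 3.9490 / 11.3320
Result: 0.3485


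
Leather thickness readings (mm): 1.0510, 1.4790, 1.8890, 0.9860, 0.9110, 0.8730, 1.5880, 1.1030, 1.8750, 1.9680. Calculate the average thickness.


Formula: Average = sum / n
Substituting: Average = 13.7230 / 10
Result: 1.3723 mm


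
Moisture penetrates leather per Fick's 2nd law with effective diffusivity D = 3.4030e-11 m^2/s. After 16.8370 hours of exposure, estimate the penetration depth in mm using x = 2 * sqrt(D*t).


t = 16.8370 hr * 3600 = 60613.2000 s
D * t = 3.4030e-11 * 60613.2000 = 2.0627e-06
x = 2 * sqrt(D*t) = 2 * sqrt(2.0627e-06) = 0.0028724 m = 2.8724 mm


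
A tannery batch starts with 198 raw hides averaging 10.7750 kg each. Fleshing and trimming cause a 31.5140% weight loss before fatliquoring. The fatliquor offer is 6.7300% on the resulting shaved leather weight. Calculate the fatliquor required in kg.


Total_raw = N * avg_wt = 198 * 10.7750 = 2133.4500 kg
Substrate = Total_raw * (1 - loss/100) = 2133.4500 * (1 - 31.5140/100) = 1461.1146 kg
Fat = Substrate * pct / 100 = 1461.1146 * 6.7300 / 100 = 98.3330 kg


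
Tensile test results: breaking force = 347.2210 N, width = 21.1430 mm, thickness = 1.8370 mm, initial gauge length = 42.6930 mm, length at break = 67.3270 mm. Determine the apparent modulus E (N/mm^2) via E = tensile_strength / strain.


TS = F / (w * t) = 347.2210 / (21.1430 * 1.8370) = 8.9398 N/mm^2
strain = (Lf - L0) / L0 = (67.3270 - 42.6930) / 42.6930 = 0.5770
E = TS / strain = 8.9398 / 0.5770 = 15.4936 N/mm^2


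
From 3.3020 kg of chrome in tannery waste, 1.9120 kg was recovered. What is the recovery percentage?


Formula: Recovery = recovered / input * 100
Substituting: Recovery = 1.9120 / 3.3020 * 100
Result: 57.9043 %


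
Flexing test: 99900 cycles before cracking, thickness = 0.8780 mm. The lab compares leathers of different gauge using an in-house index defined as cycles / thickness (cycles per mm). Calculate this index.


Formula: Index = cycles / thickness
Substituting: Index = 99900 / 0.8780
Result: 113781.3212 cycles/mm


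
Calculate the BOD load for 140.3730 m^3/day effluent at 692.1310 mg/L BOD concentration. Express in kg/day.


Formula: BOD_load = volume * conc / 1000
Substituting: BOD_load = 140.3730 * 692.1310 / 1000
Result: 97.1565 kg/day


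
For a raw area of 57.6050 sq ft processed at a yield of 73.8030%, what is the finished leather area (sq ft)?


Formula: finished = raw * yield / 100
Substituting: finished = 57.6050 * 73.8030 / 100
Result: 42.5142 sq ft


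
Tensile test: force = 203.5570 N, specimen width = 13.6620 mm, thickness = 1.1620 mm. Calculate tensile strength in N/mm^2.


Formula: TS = force / (width * thickness)
Substituting: TS = 203.5570 / (13.6620 * 1.1620)
Result: 12.8223 N/mm^2


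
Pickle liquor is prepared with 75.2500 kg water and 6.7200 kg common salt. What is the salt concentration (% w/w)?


Formula: Conc = salt / (water + salt) * 100
Substituting: Conc = 6.7200 / (75.2500 + 6.7200) * 100
Result: 8.1981 %


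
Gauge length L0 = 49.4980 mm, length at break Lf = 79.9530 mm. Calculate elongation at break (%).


Formula: Elongation = (Lf - L0) / L0 * 100
Substituting: Elongation = (79.9530 - 49.4980) / 49.4980 * 100
Result: 61.5277 %


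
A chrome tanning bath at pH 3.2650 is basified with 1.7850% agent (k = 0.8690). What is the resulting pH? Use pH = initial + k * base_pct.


Formula: pH_final = pH_initial + k * base_pct
Substituting: pH_final = 3.2650 + 0.8690 * 1.7850
Result: 4.8162


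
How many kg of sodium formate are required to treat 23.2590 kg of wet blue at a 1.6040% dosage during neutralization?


Formula: Neutralizer = substrate * pct / 100
Substituting: Neutralizer = 23.2590 * 1.6040 / 100
Result: 0.3731 kg


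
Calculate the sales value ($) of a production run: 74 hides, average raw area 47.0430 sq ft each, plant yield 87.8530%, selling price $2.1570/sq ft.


Raw_total = N * avg_area = 74 * 47.0430 = 3481.1820 sq ft
Finished = Raw_total * yield / 100 = 3481.1820 * 87.8530 / 100 = 3058.3228 sq ft
Value = Finished * price = 3058.3228 * 2.1570 = 6596.8023 $


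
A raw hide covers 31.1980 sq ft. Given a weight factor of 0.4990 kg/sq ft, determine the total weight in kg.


Formula: Weight = area * weight_per_sqft
Substituting: Weight = 31.1980 * 0.4990
Result: 15.5678 kg


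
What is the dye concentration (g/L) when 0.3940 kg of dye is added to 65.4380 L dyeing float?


Formula: Conc = dye_mass(kg) / volume(L) * 1000
Substituting: Conc = 0.3940 / 65.4380 * 1000
Result: 6.0210 g/L


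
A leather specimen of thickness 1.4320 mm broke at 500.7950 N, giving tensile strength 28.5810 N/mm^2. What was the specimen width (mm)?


Formula: w = F / (TS * t)
Substituting: w = 500.7950 / (28.5810 * 1.4320)
Result: 12.2360 mm


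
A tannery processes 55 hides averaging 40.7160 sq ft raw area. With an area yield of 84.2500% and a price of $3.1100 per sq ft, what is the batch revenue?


Raw_total = N * avg_area = 55 * 40.7160 = 2239.3800 sq ft
Finished = Raw_total * yield / 100 = 2239.3800 * 84.2500 / 100 = 1886.6777 sq ft
Value = Finished * price = 1886.6777 * 3.1100 = 5867.5675 $


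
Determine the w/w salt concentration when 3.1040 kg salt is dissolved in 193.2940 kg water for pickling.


Formula: Conc = salt / (water + salt) * 100
Substituting: Conc = 3.1040 / (193.2940 + 3.1040) * 100
Result: 1.5805 %


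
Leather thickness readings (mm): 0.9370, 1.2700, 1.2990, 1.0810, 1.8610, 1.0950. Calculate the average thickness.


Formula: Average = sum / n
Substituting: Average = 7.5430 / 6
Result: 1.2572 mm


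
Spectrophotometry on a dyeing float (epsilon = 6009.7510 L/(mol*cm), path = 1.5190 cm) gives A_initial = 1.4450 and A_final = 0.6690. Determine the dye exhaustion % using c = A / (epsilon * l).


c_initial = A_i / (epsilon * l) = 1.4450 / (6009.7510 * 1.5190) = 1.5829e-04 mol/L
c_final = A_f / (epsilon * l) = 0.6690 / (6009.7510 * 1.5190) = 7.3284e-05 mol/L
Exhaustion = (c_initial - c_final) / c_initial * 100 = (1.5829e-04 - 7.3284e-05) / 1.5829e-04 * 100 = 53.7024 %


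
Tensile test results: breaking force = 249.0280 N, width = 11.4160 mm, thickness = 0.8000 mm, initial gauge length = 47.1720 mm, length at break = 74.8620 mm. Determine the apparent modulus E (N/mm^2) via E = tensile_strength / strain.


TS = F / (w * t) = 249.0280 / (11.4160 * 0.8000) = 27.2674 N/mm^2
strain = (Lf - L0) / L0 = (74.8620 - 47.1720) / 47.1720 = 0.5870
E = TS / strain = 27.2674 / 0.5870 = 46.4521 N/mm^2


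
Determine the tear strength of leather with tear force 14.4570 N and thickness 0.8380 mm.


Formula: Tear strength = force / thickness
Substituting: Tear strength = 14.4570 / 0.8380
Result: 17.2518 N/mm


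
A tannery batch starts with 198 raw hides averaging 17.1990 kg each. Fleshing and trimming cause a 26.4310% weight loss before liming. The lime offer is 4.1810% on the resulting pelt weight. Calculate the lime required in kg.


Total_raw = N * avg_wt = 198 * 17.1990 = 3405.4020 kg
Substrate = Total_raw * (1 - loss/100) = 3405.4020 * (1 - 26.4310/100) = 2505.3202 kg
Lime = Substrate * pct / 100 = 2505.3202 * 4.1810 / 100 = 104.7474 kg


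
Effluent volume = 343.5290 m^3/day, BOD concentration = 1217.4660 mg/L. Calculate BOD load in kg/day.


Formula: BOD_load = volume * conc / 1000
Substituting: BOD_load = 343.5290 * 1217.4660 / 1000
Result: 418.2349 kg/day


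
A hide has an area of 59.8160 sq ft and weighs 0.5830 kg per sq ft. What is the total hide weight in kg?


Formula: Weight = area * weight_per_sqft
Substituting: Weight = 59.8160 * 0.5830
Result: 34.8727 kg


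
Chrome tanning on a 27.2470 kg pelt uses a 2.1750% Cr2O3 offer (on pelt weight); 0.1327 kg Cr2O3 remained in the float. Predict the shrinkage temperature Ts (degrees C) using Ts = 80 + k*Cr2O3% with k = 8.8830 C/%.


Offered = pelt * offer_pct / 100 = 27.2470 * 2.1750 / 100 = 0.5926 kg
Uptake = offered - residual = 0.5926 - 0.1327 = 0.4599 kg
Cr2O3% on pelt = uptake / pelt * 100 = 0.4599 / 27.2470 * 100 = 1.6880 %
Ts = 80 + k * Cr2O3% = 80 + 8.8830 * 1.6880 = 94.9943 C


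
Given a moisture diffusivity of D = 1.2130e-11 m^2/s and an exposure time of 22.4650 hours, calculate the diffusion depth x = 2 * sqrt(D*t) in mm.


t = 22.4650 hr * 3600 = 80874.0000 s
D * t = 1.2130e-11 * 80874.0000 = 9.8100e-07
x = 2 * sqrt(D*t) = 2 * sqrt(9.8100e-07) = 0.00198091 m = 1.9809 mm


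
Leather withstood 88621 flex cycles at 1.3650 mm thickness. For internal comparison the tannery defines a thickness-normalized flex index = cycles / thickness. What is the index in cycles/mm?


Formula: Index = cycles / thickness
Substituting: Index = 88621 / 1.3650
Result: 64923.8095 cycles/mm


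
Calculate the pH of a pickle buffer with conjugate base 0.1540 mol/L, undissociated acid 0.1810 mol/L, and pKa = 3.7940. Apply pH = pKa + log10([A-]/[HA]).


ratio = [A-] / [HA] = 0.1540 / 0.1810 = 0.8508
log10(ratio) = -0.0701579
pH = pKa + log10(ratio) = 3.7940 - 0.0701579 = 3.7238


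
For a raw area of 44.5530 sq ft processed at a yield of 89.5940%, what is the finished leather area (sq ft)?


Formula: finished = raw * yield / 100
Substituting: finished = 44.5530 * 89.5940 / 100
Result: 39.9168 sq ft


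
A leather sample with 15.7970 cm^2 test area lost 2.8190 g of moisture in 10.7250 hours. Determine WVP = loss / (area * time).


Formula: WVP = loss / (area * time)
Substituting: WVP = 2.8190 / (15.7970 * 10.7250)
Result: 0.0166388 g/(cm^2*hr)


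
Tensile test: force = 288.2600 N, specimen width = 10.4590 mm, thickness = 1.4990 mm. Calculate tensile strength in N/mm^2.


Formula: TS = force / (width * thickness)
Substituting: TS = 288.2600 / (10.4590 * 1.4990)
Result: 18.3862 N/mm^2


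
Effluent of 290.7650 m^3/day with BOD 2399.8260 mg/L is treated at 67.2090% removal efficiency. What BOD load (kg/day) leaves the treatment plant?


Load_in = volume * conc / 1000 = 290.7650 * 2399.8260 / 1000 = 697.7854 kg/day
Removed = Load_in * eff / 100 = 697.7854 * 67.2090 / 100 = 468.9746 kg/day
Load_out = Load_in - Removed = 697.7854 - 468.9746 = 228.8108 kg/day


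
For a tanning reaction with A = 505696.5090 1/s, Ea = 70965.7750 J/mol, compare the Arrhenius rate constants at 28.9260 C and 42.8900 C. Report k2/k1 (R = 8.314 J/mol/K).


T1 = 28.9260 + 273.15 = 302.0760 K; T2 = 42.8900 + 273.15 = 316.0400 K
k1 = A * exp(-Ea/(R*T1)) = 505696.5090 * exp(-70965.7750/(8.314*302.0760)) = 2.7047e-07 1/s
k2 = A * exp(-Ea/(R*T2)) = 505696.5090 * exp(-70965.7750/(8.314*316.0400)) = 9.4264e-07 1/s
k2/k1 = 9.4264e-07 / 2.7047e-07 = 3.4851


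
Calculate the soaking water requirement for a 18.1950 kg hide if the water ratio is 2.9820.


Formula: Water = hide_weight * ratio
Substituting: Water = 18.1950 * 2.9820
Result: 54.2575 kg


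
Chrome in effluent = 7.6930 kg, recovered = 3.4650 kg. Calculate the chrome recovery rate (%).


Formula: Recovery = recovered / input * 100
Substituting: Recovery = 3.4650 / 7.6930 * 100
Result: 45.0409 %


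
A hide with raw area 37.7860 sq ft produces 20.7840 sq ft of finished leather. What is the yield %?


Formula: Yield = finished / raw * 100
Substituting: Yield = 20.7840 / 37.7860 * 100
Result: 55.0045 %


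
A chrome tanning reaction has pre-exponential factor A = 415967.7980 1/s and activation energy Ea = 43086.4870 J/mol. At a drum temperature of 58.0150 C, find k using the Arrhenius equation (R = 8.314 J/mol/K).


T_K = T_C + 273.15 = 58.0150 + 273.15 = 331.1650 K
exponent = -Ea / (R * T_K) = -43086.4870 / (8.314 * 331.1650) = -15.6490
k = A * exp(exponent) = 415967.7980 * exp(-15.6490) = 0.0664943 1/s


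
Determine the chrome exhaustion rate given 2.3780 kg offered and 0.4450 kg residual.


Formula: Uptake = (offered - residual) / offered * 100
Substituting: Uptake = (2.3780 - 0.4450) / 2.3780 * 100
Result: 81.2868 %


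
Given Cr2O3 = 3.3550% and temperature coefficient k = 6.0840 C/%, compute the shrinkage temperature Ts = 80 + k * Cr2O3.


Formula: Ts = 80 + k * Cr2O3
Substituting: Ts = 80 + 6.0840 * 3.3550
Result: 100.4118 C


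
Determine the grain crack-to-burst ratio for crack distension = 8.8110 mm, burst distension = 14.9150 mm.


Formula: Ratio = crack / burst
Substituting: Ratio = 8.8110 / 14.9150
Result: 0.5907


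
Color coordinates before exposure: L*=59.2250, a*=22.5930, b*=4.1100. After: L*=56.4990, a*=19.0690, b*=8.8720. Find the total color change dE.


dL = -2.7260, da = -3.5240, db = 4.7620
dE = sqrt((-2.7260)^2 + (-3.5240)^2 + 4.7620^2) = 6.5212


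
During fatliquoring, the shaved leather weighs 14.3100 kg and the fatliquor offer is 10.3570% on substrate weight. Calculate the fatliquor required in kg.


Formula: Fat = substrate * pct / 100
Substituting: Fat = 14.3100 * 10.3570 / 100
Result: 1.4821 kg


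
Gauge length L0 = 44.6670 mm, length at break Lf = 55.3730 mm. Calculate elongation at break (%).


Formula: Elongation = (Lf - L0) / L0 * 100
Substituting: Elongation = (55.3730 - 44.6670) / 44.6670 * 100
Result: 23.9685 %


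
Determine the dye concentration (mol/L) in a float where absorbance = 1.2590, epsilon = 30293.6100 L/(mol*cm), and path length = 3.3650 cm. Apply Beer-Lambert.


Formula: c = A / (epsilon * l)
Substituting: c = 1.2590 / (30293.6100 * 3.3650)
Result: 1.2351e-05 mol/L


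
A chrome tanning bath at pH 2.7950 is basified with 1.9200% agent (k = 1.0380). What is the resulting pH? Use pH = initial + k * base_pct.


Formula: pH_final = pH_initial + k * base_pct
Substituting: pH_final = 2.7950 + 1.0380 * 1.9200
Result: 4.7880


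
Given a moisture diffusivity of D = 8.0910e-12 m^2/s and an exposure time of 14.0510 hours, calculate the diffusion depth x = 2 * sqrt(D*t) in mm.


t = 14.0510 hr * 3600 = 50583.6000 s
D * t = 8.0910e-12 * 50583.6000 = 4.0927e-07
x = 2 * sqrt(D*t) = 2 * sqrt(4.0927e-07) = 0.00127949 m = 1.2795 mm


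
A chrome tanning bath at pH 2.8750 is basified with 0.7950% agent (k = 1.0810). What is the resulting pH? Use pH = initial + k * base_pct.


Formula: pH_final = pH_initial + k * base_pct
Substituting: pH_final = 2.8750 + 1.0810 * 0.7950
Result: 3.7344


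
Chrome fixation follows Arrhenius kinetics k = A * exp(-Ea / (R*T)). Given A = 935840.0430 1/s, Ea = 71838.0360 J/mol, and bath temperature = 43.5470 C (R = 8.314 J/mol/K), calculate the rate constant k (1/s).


T_K = T_C + 273.15 = 43.5470 + 273.15 = 316.6970 K
exponent = -Ea / (R * T_K) = -71838.0360 / (8.314 * 316.6970) = -27.2835
k = A * exp(exponent) = 935840.0430 * exp(-27.2835) = 1.3247e-06 1/s


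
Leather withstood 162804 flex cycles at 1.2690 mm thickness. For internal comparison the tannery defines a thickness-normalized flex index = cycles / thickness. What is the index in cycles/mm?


Formula: Index = cycles / thickness
Substituting: Index = 162804 / 1.2690
Result: 128293.1442 cycles/mm


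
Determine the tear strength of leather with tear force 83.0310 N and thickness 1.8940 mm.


Formula: Tear strength = force / thickness
Substituting: Tear strength = 83.0310 / 1.8940
Result: 43.8390 N/mm


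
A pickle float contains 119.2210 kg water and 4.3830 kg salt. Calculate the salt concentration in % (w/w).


Formula: Conc = salt / (water + salt) * 100
Substituting: Conc = 4.3830 / (119.2210 + 4.3830) * 100
Result: 3.5460 %
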